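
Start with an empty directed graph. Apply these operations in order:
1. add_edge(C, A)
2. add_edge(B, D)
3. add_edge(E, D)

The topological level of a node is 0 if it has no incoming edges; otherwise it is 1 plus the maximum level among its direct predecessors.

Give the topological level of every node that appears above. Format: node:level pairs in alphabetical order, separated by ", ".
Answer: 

Op 1: add_edge(C, A). Edges now: 1
Op 2: add_edge(B, D). Edges now: 2
Op 3: add_edge(E, D). Edges now: 3
Compute levels (Kahn BFS):
  sources (in-degree 0): B, C, E
  process B: level=0
    B->D: in-degree(D)=1, level(D)>=1
  process C: level=0
    C->A: in-degree(A)=0, level(A)=1, enqueue
  process E: level=0
    E->D: in-degree(D)=0, level(D)=1, enqueue
  process A: level=1
  process D: level=1
All levels: A:1, B:0, C:0, D:1, E:0

Answer: A:1, B:0, C:0, D:1, E:0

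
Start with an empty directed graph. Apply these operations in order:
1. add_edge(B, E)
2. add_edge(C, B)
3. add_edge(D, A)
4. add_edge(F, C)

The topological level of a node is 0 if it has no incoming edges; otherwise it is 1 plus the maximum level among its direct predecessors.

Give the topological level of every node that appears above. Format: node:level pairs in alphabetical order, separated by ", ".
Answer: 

Op 1: add_edge(B, E). Edges now: 1
Op 2: add_edge(C, B). Edges now: 2
Op 3: add_edge(D, A). Edges now: 3
Op 4: add_edge(F, C). Edges now: 4
Compute levels (Kahn BFS):
  sources (in-degree 0): D, F
  process D: level=0
    D->A: in-degree(A)=0, level(A)=1, enqueue
  process F: level=0
    F->C: in-degree(C)=0, level(C)=1, enqueue
  process A: level=1
  process C: level=1
    C->B: in-degree(B)=0, level(B)=2, enqueue
  process B: level=2
    B->E: in-degree(E)=0, level(E)=3, enqueue
  process E: level=3
All levels: A:1, B:2, C:1, D:0, E:3, F:0

Answer: A:1, B:2, C:1, D:0, E:3, F:0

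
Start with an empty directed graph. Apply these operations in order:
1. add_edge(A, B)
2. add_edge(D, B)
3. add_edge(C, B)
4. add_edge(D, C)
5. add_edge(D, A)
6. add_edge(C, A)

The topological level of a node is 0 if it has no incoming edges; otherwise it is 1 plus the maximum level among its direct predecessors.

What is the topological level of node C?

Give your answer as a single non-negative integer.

Answer: 1

Derivation:
Op 1: add_edge(A, B). Edges now: 1
Op 2: add_edge(D, B). Edges now: 2
Op 3: add_edge(C, B). Edges now: 3
Op 4: add_edge(D, C). Edges now: 4
Op 5: add_edge(D, A). Edges now: 5
Op 6: add_edge(C, A). Edges now: 6
Compute levels (Kahn BFS):
  sources (in-degree 0): D
  process D: level=0
    D->A: in-degree(A)=1, level(A)>=1
    D->B: in-degree(B)=2, level(B)>=1
    D->C: in-degree(C)=0, level(C)=1, enqueue
  process C: level=1
    C->A: in-degree(A)=0, level(A)=2, enqueue
    C->B: in-degree(B)=1, level(B)>=2
  process A: level=2
    A->B: in-degree(B)=0, level(B)=3, enqueue
  process B: level=3
All levels: A:2, B:3, C:1, D:0
level(C) = 1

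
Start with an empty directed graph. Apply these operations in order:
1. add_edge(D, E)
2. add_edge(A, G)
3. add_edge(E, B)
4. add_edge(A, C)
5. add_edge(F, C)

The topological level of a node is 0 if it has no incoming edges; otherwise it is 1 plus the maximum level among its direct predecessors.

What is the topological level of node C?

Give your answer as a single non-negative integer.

Op 1: add_edge(D, E). Edges now: 1
Op 2: add_edge(A, G). Edges now: 2
Op 3: add_edge(E, B). Edges now: 3
Op 4: add_edge(A, C). Edges now: 4
Op 5: add_edge(F, C). Edges now: 5
Compute levels (Kahn BFS):
  sources (in-degree 0): A, D, F
  process A: level=0
    A->C: in-degree(C)=1, level(C)>=1
    A->G: in-degree(G)=0, level(G)=1, enqueue
  process D: level=0
    D->E: in-degree(E)=0, level(E)=1, enqueue
  process F: level=0
    F->C: in-degree(C)=0, level(C)=1, enqueue
  process G: level=1
  process E: level=1
    E->B: in-degree(B)=0, level(B)=2, enqueue
  process C: level=1
  process B: level=2
All levels: A:0, B:2, C:1, D:0, E:1, F:0, G:1
level(C) = 1

Answer: 1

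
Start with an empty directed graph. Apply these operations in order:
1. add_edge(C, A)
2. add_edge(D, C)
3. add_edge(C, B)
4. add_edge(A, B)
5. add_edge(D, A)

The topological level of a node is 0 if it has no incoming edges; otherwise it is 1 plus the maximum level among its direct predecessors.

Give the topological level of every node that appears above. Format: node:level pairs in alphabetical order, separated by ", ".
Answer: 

Op 1: add_edge(C, A). Edges now: 1
Op 2: add_edge(D, C). Edges now: 2
Op 3: add_edge(C, B). Edges now: 3
Op 4: add_edge(A, B). Edges now: 4
Op 5: add_edge(D, A). Edges now: 5
Compute levels (Kahn BFS):
  sources (in-degree 0): D
  process D: level=0
    D->A: in-degree(A)=1, level(A)>=1
    D->C: in-degree(C)=0, level(C)=1, enqueue
  process C: level=1
    C->A: in-degree(A)=0, level(A)=2, enqueue
    C->B: in-degree(B)=1, level(B)>=2
  process A: level=2
    A->B: in-degree(B)=0, level(B)=3, enqueue
  process B: level=3
All levels: A:2, B:3, C:1, D:0

Answer: A:2, B:3, C:1, D:0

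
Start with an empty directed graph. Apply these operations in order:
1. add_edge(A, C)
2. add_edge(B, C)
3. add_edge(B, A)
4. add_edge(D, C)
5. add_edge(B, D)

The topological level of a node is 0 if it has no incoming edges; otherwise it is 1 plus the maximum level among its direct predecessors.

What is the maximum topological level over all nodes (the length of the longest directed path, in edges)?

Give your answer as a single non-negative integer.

Op 1: add_edge(A, C). Edges now: 1
Op 2: add_edge(B, C). Edges now: 2
Op 3: add_edge(B, A). Edges now: 3
Op 4: add_edge(D, C). Edges now: 4
Op 5: add_edge(B, D). Edges now: 5
Compute levels (Kahn BFS):
  sources (in-degree 0): B
  process B: level=0
    B->A: in-degree(A)=0, level(A)=1, enqueue
    B->C: in-degree(C)=2, level(C)>=1
    B->D: in-degree(D)=0, level(D)=1, enqueue
  process A: level=1
    A->C: in-degree(C)=1, level(C)>=2
  process D: level=1
    D->C: in-degree(C)=0, level(C)=2, enqueue
  process C: level=2
All levels: A:1, B:0, C:2, D:1
max level = 2

Answer: 2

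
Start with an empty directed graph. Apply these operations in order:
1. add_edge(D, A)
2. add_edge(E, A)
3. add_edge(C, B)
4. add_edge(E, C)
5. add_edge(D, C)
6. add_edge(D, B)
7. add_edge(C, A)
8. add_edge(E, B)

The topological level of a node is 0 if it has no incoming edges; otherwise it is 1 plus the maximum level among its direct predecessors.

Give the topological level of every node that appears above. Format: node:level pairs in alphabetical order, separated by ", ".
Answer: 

Op 1: add_edge(D, A). Edges now: 1
Op 2: add_edge(E, A). Edges now: 2
Op 3: add_edge(C, B). Edges now: 3
Op 4: add_edge(E, C). Edges now: 4
Op 5: add_edge(D, C). Edges now: 5
Op 6: add_edge(D, B). Edges now: 6
Op 7: add_edge(C, A). Edges now: 7
Op 8: add_edge(E, B). Edges now: 8
Compute levels (Kahn BFS):
  sources (in-degree 0): D, E
  process D: level=0
    D->A: in-degree(A)=2, level(A)>=1
    D->B: in-degree(B)=2, level(B)>=1
    D->C: in-degree(C)=1, level(C)>=1
  process E: level=0
    E->A: in-degree(A)=1, level(A)>=1
    E->B: in-degree(B)=1, level(B)>=1
    E->C: in-degree(C)=0, level(C)=1, enqueue
  process C: level=1
    C->A: in-degree(A)=0, level(A)=2, enqueue
    C->B: in-degree(B)=0, level(B)=2, enqueue
  process A: level=2
  process B: level=2
All levels: A:2, B:2, C:1, D:0, E:0

Answer: A:2, B:2, C:1, D:0, E:0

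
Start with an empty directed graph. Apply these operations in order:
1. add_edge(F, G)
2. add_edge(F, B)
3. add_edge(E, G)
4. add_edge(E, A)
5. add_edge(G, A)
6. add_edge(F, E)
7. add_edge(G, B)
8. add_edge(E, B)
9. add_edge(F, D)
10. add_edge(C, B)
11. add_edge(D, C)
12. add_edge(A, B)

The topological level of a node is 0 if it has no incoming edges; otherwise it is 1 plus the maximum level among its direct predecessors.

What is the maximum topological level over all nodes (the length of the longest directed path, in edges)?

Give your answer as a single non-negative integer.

Op 1: add_edge(F, G). Edges now: 1
Op 2: add_edge(F, B). Edges now: 2
Op 3: add_edge(E, G). Edges now: 3
Op 4: add_edge(E, A). Edges now: 4
Op 5: add_edge(G, A). Edges now: 5
Op 6: add_edge(F, E). Edges now: 6
Op 7: add_edge(G, B). Edges now: 7
Op 8: add_edge(E, B). Edges now: 8
Op 9: add_edge(F, D). Edges now: 9
Op 10: add_edge(C, B). Edges now: 10
Op 11: add_edge(D, C). Edges now: 11
Op 12: add_edge(A, B). Edges now: 12
Compute levels (Kahn BFS):
  sources (in-degree 0): F
  process F: level=0
    F->B: in-degree(B)=4, level(B)>=1
    F->D: in-degree(D)=0, level(D)=1, enqueue
    F->E: in-degree(E)=0, level(E)=1, enqueue
    F->G: in-degree(G)=1, level(G)>=1
  process D: level=1
    D->C: in-degree(C)=0, level(C)=2, enqueue
  process E: level=1
    E->A: in-degree(A)=1, level(A)>=2
    E->B: in-degree(B)=3, level(B)>=2
    E->G: in-degree(G)=0, level(G)=2, enqueue
  process C: level=2
    C->B: in-degree(B)=2, level(B)>=3
  process G: level=2
    G->A: in-degree(A)=0, level(A)=3, enqueue
    G->B: in-degree(B)=1, level(B)>=3
  process A: level=3
    A->B: in-degree(B)=0, level(B)=4, enqueue
  process B: level=4
All levels: A:3, B:4, C:2, D:1, E:1, F:0, G:2
max level = 4

Answer: 4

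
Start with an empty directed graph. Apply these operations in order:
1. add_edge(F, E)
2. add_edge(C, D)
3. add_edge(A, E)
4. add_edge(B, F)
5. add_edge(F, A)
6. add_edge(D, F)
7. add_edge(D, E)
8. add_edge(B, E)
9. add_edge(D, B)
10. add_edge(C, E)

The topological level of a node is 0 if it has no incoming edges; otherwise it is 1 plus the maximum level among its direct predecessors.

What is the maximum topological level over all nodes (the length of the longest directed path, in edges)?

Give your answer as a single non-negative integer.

Op 1: add_edge(F, E). Edges now: 1
Op 2: add_edge(C, D). Edges now: 2
Op 3: add_edge(A, E). Edges now: 3
Op 4: add_edge(B, F). Edges now: 4
Op 5: add_edge(F, A). Edges now: 5
Op 6: add_edge(D, F). Edges now: 6
Op 7: add_edge(D, E). Edges now: 7
Op 8: add_edge(B, E). Edges now: 8
Op 9: add_edge(D, B). Edges now: 9
Op 10: add_edge(C, E). Edges now: 10
Compute levels (Kahn BFS):
  sources (in-degree 0): C
  process C: level=0
    C->D: in-degree(D)=0, level(D)=1, enqueue
    C->E: in-degree(E)=4, level(E)>=1
  process D: level=1
    D->B: in-degree(B)=0, level(B)=2, enqueue
    D->E: in-degree(E)=3, level(E)>=2
    D->F: in-degree(F)=1, level(F)>=2
  process B: level=2
    B->E: in-degree(E)=2, level(E)>=3
    B->F: in-degree(F)=0, level(F)=3, enqueue
  process F: level=3
    F->A: in-degree(A)=0, level(A)=4, enqueue
    F->E: in-degree(E)=1, level(E)>=4
  process A: level=4
    A->E: in-degree(E)=0, level(E)=5, enqueue
  process E: level=5
All levels: A:4, B:2, C:0, D:1, E:5, F:3
max level = 5

Answer: 5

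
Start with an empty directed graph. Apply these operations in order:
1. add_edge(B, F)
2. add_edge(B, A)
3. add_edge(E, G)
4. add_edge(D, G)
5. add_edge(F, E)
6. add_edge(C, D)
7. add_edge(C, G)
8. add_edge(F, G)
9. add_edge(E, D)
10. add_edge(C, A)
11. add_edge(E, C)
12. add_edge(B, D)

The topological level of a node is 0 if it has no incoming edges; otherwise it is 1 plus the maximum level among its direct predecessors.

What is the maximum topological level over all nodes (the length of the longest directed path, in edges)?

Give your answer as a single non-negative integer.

Answer: 5

Derivation:
Op 1: add_edge(B, F). Edges now: 1
Op 2: add_edge(B, A). Edges now: 2
Op 3: add_edge(E, G). Edges now: 3
Op 4: add_edge(D, G). Edges now: 4
Op 5: add_edge(F, E). Edges now: 5
Op 6: add_edge(C, D). Edges now: 6
Op 7: add_edge(C, G). Edges now: 7
Op 8: add_edge(F, G). Edges now: 8
Op 9: add_edge(E, D). Edges now: 9
Op 10: add_edge(C, A). Edges now: 10
Op 11: add_edge(E, C). Edges now: 11
Op 12: add_edge(B, D). Edges now: 12
Compute levels (Kahn BFS):
  sources (in-degree 0): B
  process B: level=0
    B->A: in-degree(A)=1, level(A)>=1
    B->D: in-degree(D)=2, level(D)>=1
    B->F: in-degree(F)=0, level(F)=1, enqueue
  process F: level=1
    F->E: in-degree(E)=0, level(E)=2, enqueue
    F->G: in-degree(G)=3, level(G)>=2
  process E: level=2
    E->C: in-degree(C)=0, level(C)=3, enqueue
    E->D: in-degree(D)=1, level(D)>=3
    E->G: in-degree(G)=2, level(G)>=3
  process C: level=3
    C->A: in-degree(A)=0, level(A)=4, enqueue
    C->D: in-degree(D)=0, level(D)=4, enqueue
    C->G: in-degree(G)=1, level(G)>=4
  process A: level=4
  process D: level=4
    D->G: in-degree(G)=0, level(G)=5, enqueue
  process G: level=5
All levels: A:4, B:0, C:3, D:4, E:2, F:1, G:5
max level = 5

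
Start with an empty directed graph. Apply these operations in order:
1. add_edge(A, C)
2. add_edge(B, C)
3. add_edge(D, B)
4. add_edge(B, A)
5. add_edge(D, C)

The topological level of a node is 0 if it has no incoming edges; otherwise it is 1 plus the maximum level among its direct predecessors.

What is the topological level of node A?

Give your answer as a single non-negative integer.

Answer: 2

Derivation:
Op 1: add_edge(A, C). Edges now: 1
Op 2: add_edge(B, C). Edges now: 2
Op 3: add_edge(D, B). Edges now: 3
Op 4: add_edge(B, A). Edges now: 4
Op 5: add_edge(D, C). Edges now: 5
Compute levels (Kahn BFS):
  sources (in-degree 0): D
  process D: level=0
    D->B: in-degree(B)=0, level(B)=1, enqueue
    D->C: in-degree(C)=2, level(C)>=1
  process B: level=1
    B->A: in-degree(A)=0, level(A)=2, enqueue
    B->C: in-degree(C)=1, level(C)>=2
  process A: level=2
    A->C: in-degree(C)=0, level(C)=3, enqueue
  process C: level=3
All levels: A:2, B:1, C:3, D:0
level(A) = 2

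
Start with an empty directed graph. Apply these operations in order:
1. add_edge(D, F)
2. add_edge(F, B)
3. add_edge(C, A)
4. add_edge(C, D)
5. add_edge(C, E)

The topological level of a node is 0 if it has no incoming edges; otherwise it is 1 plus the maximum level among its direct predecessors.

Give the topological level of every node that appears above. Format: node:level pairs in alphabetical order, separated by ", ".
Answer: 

Op 1: add_edge(D, F). Edges now: 1
Op 2: add_edge(F, B). Edges now: 2
Op 3: add_edge(C, A). Edges now: 3
Op 4: add_edge(C, D). Edges now: 4
Op 5: add_edge(C, E). Edges now: 5
Compute levels (Kahn BFS):
  sources (in-degree 0): C
  process C: level=0
    C->A: in-degree(A)=0, level(A)=1, enqueue
    C->D: in-degree(D)=0, level(D)=1, enqueue
    C->E: in-degree(E)=0, level(E)=1, enqueue
  process A: level=1
  process D: level=1
    D->F: in-degree(F)=0, level(F)=2, enqueue
  process E: level=1
  process F: level=2
    F->B: in-degree(B)=0, level(B)=3, enqueue
  process B: level=3
All levels: A:1, B:3, C:0, D:1, E:1, F:2

Answer: A:1, B:3, C:0, D:1, E:1, F:2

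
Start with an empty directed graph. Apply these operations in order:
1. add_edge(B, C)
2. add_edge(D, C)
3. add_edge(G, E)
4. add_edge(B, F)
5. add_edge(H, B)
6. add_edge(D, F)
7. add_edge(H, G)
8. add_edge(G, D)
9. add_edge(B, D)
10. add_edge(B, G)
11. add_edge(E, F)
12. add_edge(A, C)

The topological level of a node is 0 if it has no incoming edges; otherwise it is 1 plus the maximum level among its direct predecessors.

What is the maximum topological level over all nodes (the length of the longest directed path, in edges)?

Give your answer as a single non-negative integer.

Answer: 4

Derivation:
Op 1: add_edge(B, C). Edges now: 1
Op 2: add_edge(D, C). Edges now: 2
Op 3: add_edge(G, E). Edges now: 3
Op 4: add_edge(B, F). Edges now: 4
Op 5: add_edge(H, B). Edges now: 5
Op 6: add_edge(D, F). Edges now: 6
Op 7: add_edge(H, G). Edges now: 7
Op 8: add_edge(G, D). Edges now: 8
Op 9: add_edge(B, D). Edges now: 9
Op 10: add_edge(B, G). Edges now: 10
Op 11: add_edge(E, F). Edges now: 11
Op 12: add_edge(A, C). Edges now: 12
Compute levels (Kahn BFS):
  sources (in-degree 0): A, H
  process A: level=0
    A->C: in-degree(C)=2, level(C)>=1
  process H: level=0
    H->B: in-degree(B)=0, level(B)=1, enqueue
    H->G: in-degree(G)=1, level(G)>=1
  process B: level=1
    B->C: in-degree(C)=1, level(C)>=2
    B->D: in-degree(D)=1, level(D)>=2
    B->F: in-degree(F)=2, level(F)>=2
    B->G: in-degree(G)=0, level(G)=2, enqueue
  process G: level=2
    G->D: in-degree(D)=0, level(D)=3, enqueue
    G->E: in-degree(E)=0, level(E)=3, enqueue
  process D: level=3
    D->C: in-degree(C)=0, level(C)=4, enqueue
    D->F: in-degree(F)=1, level(F)>=4
  process E: level=3
    E->F: in-degree(F)=0, level(F)=4, enqueue
  process C: level=4
  process F: level=4
All levels: A:0, B:1, C:4, D:3, E:3, F:4, G:2, H:0
max level = 4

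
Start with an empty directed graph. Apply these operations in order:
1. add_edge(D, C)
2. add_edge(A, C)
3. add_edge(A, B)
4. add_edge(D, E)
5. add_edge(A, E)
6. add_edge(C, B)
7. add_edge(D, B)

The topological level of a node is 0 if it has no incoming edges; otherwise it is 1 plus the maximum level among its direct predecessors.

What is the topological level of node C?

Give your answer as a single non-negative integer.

Op 1: add_edge(D, C). Edges now: 1
Op 2: add_edge(A, C). Edges now: 2
Op 3: add_edge(A, B). Edges now: 3
Op 4: add_edge(D, E). Edges now: 4
Op 5: add_edge(A, E). Edges now: 5
Op 6: add_edge(C, B). Edges now: 6
Op 7: add_edge(D, B). Edges now: 7
Compute levels (Kahn BFS):
  sources (in-degree 0): A, D
  process A: level=0
    A->B: in-degree(B)=2, level(B)>=1
    A->C: in-degree(C)=1, level(C)>=1
    A->E: in-degree(E)=1, level(E)>=1
  process D: level=0
    D->B: in-degree(B)=1, level(B)>=1
    D->C: in-degree(C)=0, level(C)=1, enqueue
    D->E: in-degree(E)=0, level(E)=1, enqueue
  process C: level=1
    C->B: in-degree(B)=0, level(B)=2, enqueue
  process E: level=1
  process B: level=2
All levels: A:0, B:2, C:1, D:0, E:1
level(C) = 1

Answer: 1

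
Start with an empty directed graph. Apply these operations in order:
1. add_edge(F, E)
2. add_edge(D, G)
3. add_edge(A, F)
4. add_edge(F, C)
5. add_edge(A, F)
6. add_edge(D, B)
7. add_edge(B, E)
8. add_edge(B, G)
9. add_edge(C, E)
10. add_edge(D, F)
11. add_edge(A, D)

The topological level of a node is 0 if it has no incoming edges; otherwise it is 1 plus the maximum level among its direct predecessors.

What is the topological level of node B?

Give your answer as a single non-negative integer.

Answer: 2

Derivation:
Op 1: add_edge(F, E). Edges now: 1
Op 2: add_edge(D, G). Edges now: 2
Op 3: add_edge(A, F). Edges now: 3
Op 4: add_edge(F, C). Edges now: 4
Op 5: add_edge(A, F) (duplicate, no change). Edges now: 4
Op 6: add_edge(D, B). Edges now: 5
Op 7: add_edge(B, E). Edges now: 6
Op 8: add_edge(B, G). Edges now: 7
Op 9: add_edge(C, E). Edges now: 8
Op 10: add_edge(D, F). Edges now: 9
Op 11: add_edge(A, D). Edges now: 10
Compute levels (Kahn BFS):
  sources (in-degree 0): A
  process A: level=0
    A->D: in-degree(D)=0, level(D)=1, enqueue
    A->F: in-degree(F)=1, level(F)>=1
  process D: level=1
    D->B: in-degree(B)=0, level(B)=2, enqueue
    D->F: in-degree(F)=0, level(F)=2, enqueue
    D->G: in-degree(G)=1, level(G)>=2
  process B: level=2
    B->E: in-degree(E)=2, level(E)>=3
    B->G: in-degree(G)=0, level(G)=3, enqueue
  process F: level=2
    F->C: in-degree(C)=0, level(C)=3, enqueue
    F->E: in-degree(E)=1, level(E)>=3
  process G: level=3
  process C: level=3
    C->E: in-degree(E)=0, level(E)=4, enqueue
  process E: level=4
All levels: A:0, B:2, C:3, D:1, E:4, F:2, G:3
level(B) = 2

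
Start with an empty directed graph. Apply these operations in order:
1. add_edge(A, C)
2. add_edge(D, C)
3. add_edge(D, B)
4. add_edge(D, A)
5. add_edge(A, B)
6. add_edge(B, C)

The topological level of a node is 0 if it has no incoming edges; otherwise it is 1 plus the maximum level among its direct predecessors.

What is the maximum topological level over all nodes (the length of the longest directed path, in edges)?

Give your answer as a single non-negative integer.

Answer: 3

Derivation:
Op 1: add_edge(A, C). Edges now: 1
Op 2: add_edge(D, C). Edges now: 2
Op 3: add_edge(D, B). Edges now: 3
Op 4: add_edge(D, A). Edges now: 4
Op 5: add_edge(A, B). Edges now: 5
Op 6: add_edge(B, C). Edges now: 6
Compute levels (Kahn BFS):
  sources (in-degree 0): D
  process D: level=0
    D->A: in-degree(A)=0, level(A)=1, enqueue
    D->B: in-degree(B)=1, level(B)>=1
    D->C: in-degree(C)=2, level(C)>=1
  process A: level=1
    A->B: in-degree(B)=0, level(B)=2, enqueue
    A->C: in-degree(C)=1, level(C)>=2
  process B: level=2
    B->C: in-degree(C)=0, level(C)=3, enqueue
  process C: level=3
All levels: A:1, B:2, C:3, D:0
max level = 3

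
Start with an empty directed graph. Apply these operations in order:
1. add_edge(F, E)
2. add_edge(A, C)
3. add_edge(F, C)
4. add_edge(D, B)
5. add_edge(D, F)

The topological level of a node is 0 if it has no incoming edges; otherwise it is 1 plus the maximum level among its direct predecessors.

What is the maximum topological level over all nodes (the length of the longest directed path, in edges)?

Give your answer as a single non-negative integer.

Answer: 2

Derivation:
Op 1: add_edge(F, E). Edges now: 1
Op 2: add_edge(A, C). Edges now: 2
Op 3: add_edge(F, C). Edges now: 3
Op 4: add_edge(D, B). Edges now: 4
Op 5: add_edge(D, F). Edges now: 5
Compute levels (Kahn BFS):
  sources (in-degree 0): A, D
  process A: level=0
    A->C: in-degree(C)=1, level(C)>=1
  process D: level=0
    D->B: in-degree(B)=0, level(B)=1, enqueue
    D->F: in-degree(F)=0, level(F)=1, enqueue
  process B: level=1
  process F: level=1
    F->C: in-degree(C)=0, level(C)=2, enqueue
    F->E: in-degree(E)=0, level(E)=2, enqueue
  process C: level=2
  process E: level=2
All levels: A:0, B:1, C:2, D:0, E:2, F:1
max level = 2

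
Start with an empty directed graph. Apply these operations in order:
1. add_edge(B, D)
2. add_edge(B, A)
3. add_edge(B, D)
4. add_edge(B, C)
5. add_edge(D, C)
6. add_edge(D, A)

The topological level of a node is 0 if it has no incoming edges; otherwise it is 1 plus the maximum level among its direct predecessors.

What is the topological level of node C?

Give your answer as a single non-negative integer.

Answer: 2

Derivation:
Op 1: add_edge(B, D). Edges now: 1
Op 2: add_edge(B, A). Edges now: 2
Op 3: add_edge(B, D) (duplicate, no change). Edges now: 2
Op 4: add_edge(B, C). Edges now: 3
Op 5: add_edge(D, C). Edges now: 4
Op 6: add_edge(D, A). Edges now: 5
Compute levels (Kahn BFS):
  sources (in-degree 0): B
  process B: level=0
    B->A: in-degree(A)=1, level(A)>=1
    B->C: in-degree(C)=1, level(C)>=1
    B->D: in-degree(D)=0, level(D)=1, enqueue
  process D: level=1
    D->A: in-degree(A)=0, level(A)=2, enqueue
    D->C: in-degree(C)=0, level(C)=2, enqueue
  process A: level=2
  process C: level=2
All levels: A:2, B:0, C:2, D:1
level(C) = 2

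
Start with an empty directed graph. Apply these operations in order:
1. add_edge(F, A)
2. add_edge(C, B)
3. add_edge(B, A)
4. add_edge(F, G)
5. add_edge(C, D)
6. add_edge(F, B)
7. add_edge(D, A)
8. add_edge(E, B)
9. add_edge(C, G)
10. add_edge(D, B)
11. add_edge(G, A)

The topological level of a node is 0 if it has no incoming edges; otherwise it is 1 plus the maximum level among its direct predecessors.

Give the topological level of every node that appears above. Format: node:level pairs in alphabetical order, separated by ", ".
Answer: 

Op 1: add_edge(F, A). Edges now: 1
Op 2: add_edge(C, B). Edges now: 2
Op 3: add_edge(B, A). Edges now: 3
Op 4: add_edge(F, G). Edges now: 4
Op 5: add_edge(C, D). Edges now: 5
Op 6: add_edge(F, B). Edges now: 6
Op 7: add_edge(D, A). Edges now: 7
Op 8: add_edge(E, B). Edges now: 8
Op 9: add_edge(C, G). Edges now: 9
Op 10: add_edge(D, B). Edges now: 10
Op 11: add_edge(G, A). Edges now: 11
Compute levels (Kahn BFS):
  sources (in-degree 0): C, E, F
  process C: level=0
    C->B: in-degree(B)=3, level(B)>=1
    C->D: in-degree(D)=0, level(D)=1, enqueue
    C->G: in-degree(G)=1, level(G)>=1
  process E: level=0
    E->B: in-degree(B)=2, level(B)>=1
  process F: level=0
    F->A: in-degree(A)=3, level(A)>=1
    F->B: in-degree(B)=1, level(B)>=1
    F->G: in-degree(G)=0, level(G)=1, enqueue
  process D: level=1
    D->A: in-degree(A)=2, level(A)>=2
    D->B: in-degree(B)=0, level(B)=2, enqueue
  process G: level=1
    G->A: in-degree(A)=1, level(A)>=2
  process B: level=2
    B->A: in-degree(A)=0, level(A)=3, enqueue
  process A: level=3
All levels: A:3, B:2, C:0, D:1, E:0, F:0, G:1

Answer: A:3, B:2, C:0, D:1, E:0, F:0, G:1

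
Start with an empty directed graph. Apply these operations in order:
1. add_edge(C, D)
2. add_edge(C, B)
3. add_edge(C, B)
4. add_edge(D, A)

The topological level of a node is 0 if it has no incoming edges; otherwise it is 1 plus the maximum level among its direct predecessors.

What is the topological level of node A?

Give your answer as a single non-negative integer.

Answer: 2

Derivation:
Op 1: add_edge(C, D). Edges now: 1
Op 2: add_edge(C, B). Edges now: 2
Op 3: add_edge(C, B) (duplicate, no change). Edges now: 2
Op 4: add_edge(D, A). Edges now: 3
Compute levels (Kahn BFS):
  sources (in-degree 0): C
  process C: level=0
    C->B: in-degree(B)=0, level(B)=1, enqueue
    C->D: in-degree(D)=0, level(D)=1, enqueue
  process B: level=1
  process D: level=1
    D->A: in-degree(A)=0, level(A)=2, enqueue
  process A: level=2
All levels: A:2, B:1, C:0, D:1
level(A) = 2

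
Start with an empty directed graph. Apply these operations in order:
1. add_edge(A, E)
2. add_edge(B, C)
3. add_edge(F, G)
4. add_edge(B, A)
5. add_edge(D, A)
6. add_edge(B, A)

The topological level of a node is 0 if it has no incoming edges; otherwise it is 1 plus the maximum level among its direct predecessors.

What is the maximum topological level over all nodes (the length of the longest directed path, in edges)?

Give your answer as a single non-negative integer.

Answer: 2

Derivation:
Op 1: add_edge(A, E). Edges now: 1
Op 2: add_edge(B, C). Edges now: 2
Op 3: add_edge(F, G). Edges now: 3
Op 4: add_edge(B, A). Edges now: 4
Op 5: add_edge(D, A). Edges now: 5
Op 6: add_edge(B, A) (duplicate, no change). Edges now: 5
Compute levels (Kahn BFS):
  sources (in-degree 0): B, D, F
  process B: level=0
    B->A: in-degree(A)=1, level(A)>=1
    B->C: in-degree(C)=0, level(C)=1, enqueue
  process D: level=0
    D->A: in-degree(A)=0, level(A)=1, enqueue
  process F: level=0
    F->G: in-degree(G)=0, level(G)=1, enqueue
  process C: level=1
  process A: level=1
    A->E: in-degree(E)=0, level(E)=2, enqueue
  process G: level=1
  process E: level=2
All levels: A:1, B:0, C:1, D:0, E:2, F:0, G:1
max level = 2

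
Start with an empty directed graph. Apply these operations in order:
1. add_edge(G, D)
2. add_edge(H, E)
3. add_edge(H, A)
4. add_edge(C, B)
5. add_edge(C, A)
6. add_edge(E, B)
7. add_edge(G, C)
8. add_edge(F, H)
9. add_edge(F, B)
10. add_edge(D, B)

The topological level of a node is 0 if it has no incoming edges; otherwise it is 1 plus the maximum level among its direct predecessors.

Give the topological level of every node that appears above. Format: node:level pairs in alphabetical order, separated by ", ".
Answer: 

Answer: A:2, B:3, C:1, D:1, E:2, F:0, G:0, H:1

Derivation:
Op 1: add_edge(G, D). Edges now: 1
Op 2: add_edge(H, E). Edges now: 2
Op 3: add_edge(H, A). Edges now: 3
Op 4: add_edge(C, B). Edges now: 4
Op 5: add_edge(C, A). Edges now: 5
Op 6: add_edge(E, B). Edges now: 6
Op 7: add_edge(G, C). Edges now: 7
Op 8: add_edge(F, H). Edges now: 8
Op 9: add_edge(F, B). Edges now: 9
Op 10: add_edge(D, B). Edges now: 10
Compute levels (Kahn BFS):
  sources (in-degree 0): F, G
  process F: level=0
    F->B: in-degree(B)=3, level(B)>=1
    F->H: in-degree(H)=0, level(H)=1, enqueue
  process G: level=0
    G->C: in-degree(C)=0, level(C)=1, enqueue
    G->D: in-degree(D)=0, level(D)=1, enqueue
  process H: level=1
    H->A: in-degree(A)=1, level(A)>=2
    H->E: in-degree(E)=0, level(E)=2, enqueue
  process C: level=1
    C->A: in-degree(A)=0, level(A)=2, enqueue
    C->B: in-degree(B)=2, level(B)>=2
  process D: level=1
    D->B: in-degree(B)=1, level(B)>=2
  process E: level=2
    E->B: in-degree(B)=0, level(B)=3, enqueue
  process A: level=2
  process B: level=3
All levels: A:2, B:3, C:1, D:1, E:2, F:0, G:0, H:1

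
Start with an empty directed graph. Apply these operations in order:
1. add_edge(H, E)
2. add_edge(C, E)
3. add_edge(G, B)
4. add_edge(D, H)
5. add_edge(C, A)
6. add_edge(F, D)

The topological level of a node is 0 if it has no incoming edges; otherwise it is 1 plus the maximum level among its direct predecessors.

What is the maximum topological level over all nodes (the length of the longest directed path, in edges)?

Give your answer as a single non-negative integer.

Answer: 3

Derivation:
Op 1: add_edge(H, E). Edges now: 1
Op 2: add_edge(C, E). Edges now: 2
Op 3: add_edge(G, B). Edges now: 3
Op 4: add_edge(D, H). Edges now: 4
Op 5: add_edge(C, A). Edges now: 5
Op 6: add_edge(F, D). Edges now: 6
Compute levels (Kahn BFS):
  sources (in-degree 0): C, F, G
  process C: level=0
    C->A: in-degree(A)=0, level(A)=1, enqueue
    C->E: in-degree(E)=1, level(E)>=1
  process F: level=0
    F->D: in-degree(D)=0, level(D)=1, enqueue
  process G: level=0
    G->B: in-degree(B)=0, level(B)=1, enqueue
  process A: level=1
  process D: level=1
    D->H: in-degree(H)=0, level(H)=2, enqueue
  process B: level=1
  process H: level=2
    H->E: in-degree(E)=0, level(E)=3, enqueue
  process E: level=3
All levels: A:1, B:1, C:0, D:1, E:3, F:0, G:0, H:2
max level = 3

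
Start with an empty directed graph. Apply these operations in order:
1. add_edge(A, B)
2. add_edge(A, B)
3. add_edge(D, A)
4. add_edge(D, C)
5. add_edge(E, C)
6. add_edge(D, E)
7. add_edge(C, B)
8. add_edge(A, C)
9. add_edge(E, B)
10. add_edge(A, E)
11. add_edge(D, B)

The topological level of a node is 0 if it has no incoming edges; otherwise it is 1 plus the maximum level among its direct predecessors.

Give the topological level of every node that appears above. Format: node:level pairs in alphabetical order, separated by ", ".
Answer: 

Op 1: add_edge(A, B). Edges now: 1
Op 2: add_edge(A, B) (duplicate, no change). Edges now: 1
Op 3: add_edge(D, A). Edges now: 2
Op 4: add_edge(D, C). Edges now: 3
Op 5: add_edge(E, C). Edges now: 4
Op 6: add_edge(D, E). Edges now: 5
Op 7: add_edge(C, B). Edges now: 6
Op 8: add_edge(A, C). Edges now: 7
Op 9: add_edge(E, B). Edges now: 8
Op 10: add_edge(A, E). Edges now: 9
Op 11: add_edge(D, B). Edges now: 10
Compute levels (Kahn BFS):
  sources (in-degree 0): D
  process D: level=0
    D->A: in-degree(A)=0, level(A)=1, enqueue
    D->B: in-degree(B)=3, level(B)>=1
    D->C: in-degree(C)=2, level(C)>=1
    D->E: in-degree(E)=1, level(E)>=1
  process A: level=1
    A->B: in-degree(B)=2, level(B)>=2
    A->C: in-degree(C)=1, level(C)>=2
    A->E: in-degree(E)=0, level(E)=2, enqueue
  process E: level=2
    E->B: in-degree(B)=1, level(B)>=3
    E->C: in-degree(C)=0, level(C)=3, enqueue
  process C: level=3
    C->B: in-degree(B)=0, level(B)=4, enqueue
  process B: level=4
All levels: A:1, B:4, C:3, D:0, E:2

Answer: A:1, B:4, C:3, D:0, E:2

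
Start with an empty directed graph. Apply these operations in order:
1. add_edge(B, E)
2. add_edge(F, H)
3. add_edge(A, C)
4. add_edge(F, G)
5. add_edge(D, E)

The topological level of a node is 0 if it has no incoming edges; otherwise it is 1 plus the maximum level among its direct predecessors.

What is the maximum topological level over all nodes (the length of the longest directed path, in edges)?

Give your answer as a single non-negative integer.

Answer: 1

Derivation:
Op 1: add_edge(B, E). Edges now: 1
Op 2: add_edge(F, H). Edges now: 2
Op 3: add_edge(A, C). Edges now: 3
Op 4: add_edge(F, G). Edges now: 4
Op 5: add_edge(D, E). Edges now: 5
Compute levels (Kahn BFS):
  sources (in-degree 0): A, B, D, F
  process A: level=0
    A->C: in-degree(C)=0, level(C)=1, enqueue
  process B: level=0
    B->E: in-degree(E)=1, level(E)>=1
  process D: level=0
    D->E: in-degree(E)=0, level(E)=1, enqueue
  process F: level=0
    F->G: in-degree(G)=0, level(G)=1, enqueue
    F->H: in-degree(H)=0, level(H)=1, enqueue
  process C: level=1
  process E: level=1
  process G: level=1
  process H: level=1
All levels: A:0, B:0, C:1, D:0, E:1, F:0, G:1, H:1
max level = 1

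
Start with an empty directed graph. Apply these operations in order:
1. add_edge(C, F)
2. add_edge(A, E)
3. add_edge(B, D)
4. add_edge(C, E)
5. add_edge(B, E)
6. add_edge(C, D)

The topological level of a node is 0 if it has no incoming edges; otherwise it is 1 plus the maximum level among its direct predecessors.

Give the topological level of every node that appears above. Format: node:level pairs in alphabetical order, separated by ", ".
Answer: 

Answer: A:0, B:0, C:0, D:1, E:1, F:1

Derivation:
Op 1: add_edge(C, F). Edges now: 1
Op 2: add_edge(A, E). Edges now: 2
Op 3: add_edge(B, D). Edges now: 3
Op 4: add_edge(C, E). Edges now: 4
Op 5: add_edge(B, E). Edges now: 5
Op 6: add_edge(C, D). Edges now: 6
Compute levels (Kahn BFS):
  sources (in-degree 0): A, B, C
  process A: level=0
    A->E: in-degree(E)=2, level(E)>=1
  process B: level=0
    B->D: in-degree(D)=1, level(D)>=1
    B->E: in-degree(E)=1, level(E)>=1
  process C: level=0
    C->D: in-degree(D)=0, level(D)=1, enqueue
    C->E: in-degree(E)=0, level(E)=1, enqueue
    C->F: in-degree(F)=0, level(F)=1, enqueue
  process D: level=1
  process E: level=1
  process F: level=1
All levels: A:0, B:0, C:0, D:1, E:1, F:1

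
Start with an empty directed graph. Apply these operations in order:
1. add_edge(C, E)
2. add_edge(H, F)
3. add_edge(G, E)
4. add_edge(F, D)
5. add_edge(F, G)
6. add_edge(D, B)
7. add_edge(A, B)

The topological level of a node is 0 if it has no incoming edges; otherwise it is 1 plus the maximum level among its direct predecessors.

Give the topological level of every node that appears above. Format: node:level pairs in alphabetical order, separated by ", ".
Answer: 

Answer: A:0, B:3, C:0, D:2, E:3, F:1, G:2, H:0

Derivation:
Op 1: add_edge(C, E). Edges now: 1
Op 2: add_edge(H, F). Edges now: 2
Op 3: add_edge(G, E). Edges now: 3
Op 4: add_edge(F, D). Edges now: 4
Op 5: add_edge(F, G). Edges now: 5
Op 6: add_edge(D, B). Edges now: 6
Op 7: add_edge(A, B). Edges now: 7
Compute levels (Kahn BFS):
  sources (in-degree 0): A, C, H
  process A: level=0
    A->B: in-degree(B)=1, level(B)>=1
  process C: level=0
    C->E: in-degree(E)=1, level(E)>=1
  process H: level=0
    H->F: in-degree(F)=0, level(F)=1, enqueue
  process F: level=1
    F->D: in-degree(D)=0, level(D)=2, enqueue
    F->G: in-degree(G)=0, level(G)=2, enqueue
  process D: level=2
    D->B: in-degree(B)=0, level(B)=3, enqueue
  process G: level=2
    G->E: in-degree(E)=0, level(E)=3, enqueue
  process B: level=3
  process E: level=3
All levels: A:0, B:3, C:0, D:2, E:3, F:1, G:2, H:0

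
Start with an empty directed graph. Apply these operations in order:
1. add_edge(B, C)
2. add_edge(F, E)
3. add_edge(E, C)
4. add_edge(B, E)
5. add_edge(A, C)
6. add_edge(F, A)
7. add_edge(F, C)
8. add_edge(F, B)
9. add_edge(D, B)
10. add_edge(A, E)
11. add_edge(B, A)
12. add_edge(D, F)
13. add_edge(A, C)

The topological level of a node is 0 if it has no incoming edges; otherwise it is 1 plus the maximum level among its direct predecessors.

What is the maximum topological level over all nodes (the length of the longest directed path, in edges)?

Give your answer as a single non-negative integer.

Answer: 5

Derivation:
Op 1: add_edge(B, C). Edges now: 1
Op 2: add_edge(F, E). Edges now: 2
Op 3: add_edge(E, C). Edges now: 3
Op 4: add_edge(B, E). Edges now: 4
Op 5: add_edge(A, C). Edges now: 5
Op 6: add_edge(F, A). Edges now: 6
Op 7: add_edge(F, C). Edges now: 7
Op 8: add_edge(F, B). Edges now: 8
Op 9: add_edge(D, B). Edges now: 9
Op 10: add_edge(A, E). Edges now: 10
Op 11: add_edge(B, A). Edges now: 11
Op 12: add_edge(D, F). Edges now: 12
Op 13: add_edge(A, C) (duplicate, no change). Edges now: 12
Compute levels (Kahn BFS):
  sources (in-degree 0): D
  process D: level=0
    D->B: in-degree(B)=1, level(B)>=1
    D->F: in-degree(F)=0, level(F)=1, enqueue
  process F: level=1
    F->A: in-degree(A)=1, level(A)>=2
    F->B: in-degree(B)=0, level(B)=2, enqueue
    F->C: in-degree(C)=3, level(C)>=2
    F->E: in-degree(E)=2, level(E)>=2
  process B: level=2
    B->A: in-degree(A)=0, level(A)=3, enqueue
    B->C: in-degree(C)=2, level(C)>=3
    B->E: in-degree(E)=1, level(E)>=3
  process A: level=3
    A->C: in-degree(C)=1, level(C)>=4
    A->E: in-degree(E)=0, level(E)=4, enqueue
  process E: level=4
    E->C: in-degree(C)=0, level(C)=5, enqueue
  process C: level=5
All levels: A:3, B:2, C:5, D:0, E:4, F:1
max level = 5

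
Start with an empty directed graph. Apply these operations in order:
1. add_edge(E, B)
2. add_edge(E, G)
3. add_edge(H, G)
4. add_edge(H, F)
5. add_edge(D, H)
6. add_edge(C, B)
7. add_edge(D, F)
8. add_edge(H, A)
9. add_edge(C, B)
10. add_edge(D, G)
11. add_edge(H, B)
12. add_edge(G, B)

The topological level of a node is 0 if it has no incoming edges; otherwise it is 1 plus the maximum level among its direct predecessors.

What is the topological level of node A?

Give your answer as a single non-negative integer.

Answer: 2

Derivation:
Op 1: add_edge(E, B). Edges now: 1
Op 2: add_edge(E, G). Edges now: 2
Op 3: add_edge(H, G). Edges now: 3
Op 4: add_edge(H, F). Edges now: 4
Op 5: add_edge(D, H). Edges now: 5
Op 6: add_edge(C, B). Edges now: 6
Op 7: add_edge(D, F). Edges now: 7
Op 8: add_edge(H, A). Edges now: 8
Op 9: add_edge(C, B) (duplicate, no change). Edges now: 8
Op 10: add_edge(D, G). Edges now: 9
Op 11: add_edge(H, B). Edges now: 10
Op 12: add_edge(G, B). Edges now: 11
Compute levels (Kahn BFS):
  sources (in-degree 0): C, D, E
  process C: level=0
    C->B: in-degree(B)=3, level(B)>=1
  process D: level=0
    D->F: in-degree(F)=1, level(F)>=1
    D->G: in-degree(G)=2, level(G)>=1
    D->H: in-degree(H)=0, level(H)=1, enqueue
  process E: level=0
    E->B: in-degree(B)=2, level(B)>=1
    E->G: in-degree(G)=1, level(G)>=1
  process H: level=1
    H->A: in-degree(A)=0, level(A)=2, enqueue
    H->B: in-degree(B)=1, level(B)>=2
    H->F: in-degree(F)=0, level(F)=2, enqueue
    H->G: in-degree(G)=0, level(G)=2, enqueue
  process A: level=2
  process F: level=2
  process G: level=2
    G->B: in-degree(B)=0, level(B)=3, enqueue
  process B: level=3
All levels: A:2, B:3, C:0, D:0, E:0, F:2, G:2, H:1
level(A) = 2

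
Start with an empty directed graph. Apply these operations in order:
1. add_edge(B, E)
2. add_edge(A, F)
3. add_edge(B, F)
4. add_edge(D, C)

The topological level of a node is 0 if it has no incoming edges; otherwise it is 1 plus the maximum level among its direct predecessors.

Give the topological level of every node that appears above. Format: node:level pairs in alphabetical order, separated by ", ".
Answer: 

Answer: A:0, B:0, C:1, D:0, E:1, F:1

Derivation:
Op 1: add_edge(B, E). Edges now: 1
Op 2: add_edge(A, F). Edges now: 2
Op 3: add_edge(B, F). Edges now: 3
Op 4: add_edge(D, C). Edges now: 4
Compute levels (Kahn BFS):
  sources (in-degree 0): A, B, D
  process A: level=0
    A->F: in-degree(F)=1, level(F)>=1
  process B: level=0
    B->E: in-degree(E)=0, level(E)=1, enqueue
    B->F: in-degree(F)=0, level(F)=1, enqueue
  process D: level=0
    D->C: in-degree(C)=0, level(C)=1, enqueue
  process E: level=1
  process F: level=1
  process C: level=1
All levels: A:0, B:0, C:1, D:0, E:1, F:1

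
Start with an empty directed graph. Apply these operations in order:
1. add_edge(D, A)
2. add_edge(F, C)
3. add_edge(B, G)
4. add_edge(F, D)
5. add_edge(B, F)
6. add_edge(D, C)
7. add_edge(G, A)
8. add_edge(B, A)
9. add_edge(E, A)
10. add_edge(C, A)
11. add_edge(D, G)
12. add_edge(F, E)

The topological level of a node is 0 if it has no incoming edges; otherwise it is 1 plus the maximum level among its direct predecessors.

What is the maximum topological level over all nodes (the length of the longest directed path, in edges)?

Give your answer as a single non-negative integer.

Answer: 4

Derivation:
Op 1: add_edge(D, A). Edges now: 1
Op 2: add_edge(F, C). Edges now: 2
Op 3: add_edge(B, G). Edges now: 3
Op 4: add_edge(F, D). Edges now: 4
Op 5: add_edge(B, F). Edges now: 5
Op 6: add_edge(D, C). Edges now: 6
Op 7: add_edge(G, A). Edges now: 7
Op 8: add_edge(B, A). Edges now: 8
Op 9: add_edge(E, A). Edges now: 9
Op 10: add_edge(C, A). Edges now: 10
Op 11: add_edge(D, G). Edges now: 11
Op 12: add_edge(F, E). Edges now: 12
Compute levels (Kahn BFS):
  sources (in-degree 0): B
  process B: level=0
    B->A: in-degree(A)=4, level(A)>=1
    B->F: in-degree(F)=0, level(F)=1, enqueue
    B->G: in-degree(G)=1, level(G)>=1
  process F: level=1
    F->C: in-degree(C)=1, level(C)>=2
    F->D: in-degree(D)=0, level(D)=2, enqueue
    F->E: in-degree(E)=0, level(E)=2, enqueue
  process D: level=2
    D->A: in-degree(A)=3, level(A)>=3
    D->C: in-degree(C)=0, level(C)=3, enqueue
    D->G: in-degree(G)=0, level(G)=3, enqueue
  process E: level=2
    E->A: in-degree(A)=2, level(A)>=3
  process C: level=3
    C->A: in-degree(A)=1, level(A)>=4
  process G: level=3
    G->A: in-degree(A)=0, level(A)=4, enqueue
  process A: level=4
All levels: A:4, B:0, C:3, D:2, E:2, F:1, G:3
max level = 4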